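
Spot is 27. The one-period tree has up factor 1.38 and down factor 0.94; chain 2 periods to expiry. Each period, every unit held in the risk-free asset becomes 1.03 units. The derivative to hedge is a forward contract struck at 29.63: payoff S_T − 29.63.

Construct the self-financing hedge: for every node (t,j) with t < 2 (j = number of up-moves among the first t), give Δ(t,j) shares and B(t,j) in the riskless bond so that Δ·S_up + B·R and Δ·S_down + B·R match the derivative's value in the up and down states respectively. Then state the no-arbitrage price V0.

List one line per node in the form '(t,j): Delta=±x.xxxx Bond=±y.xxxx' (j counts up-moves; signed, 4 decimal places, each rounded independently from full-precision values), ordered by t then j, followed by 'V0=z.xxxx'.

(0,0): Delta=1.0000 Bond=-27.9291
(1,0): Delta=1.0000 Bond=-28.7670
(1,1): Delta=1.0000 Bond=-28.7670
V0=-0.9291

Risk-neutral probability p* = (R−d)/(u−d) = (1.03−0.94)/(1.38−0.94) = 0.2045.
Terminal values V(2,·): V(2,0)=-5.7728, V(2,1)=5.3944, V(2,2)=21.7888
Node (1,0) S=25.3800: V=(p*·5.3944+(1−p*)·-5.7728)/1.03=-3.3870; Δ=(5.3944−-5.7728)/(35.0244−23.8572)=1.0000; B=V−Δ·S=-28.7670
Node (1,1) S=37.2600: V=(p*·21.7888+(1−p*)·5.3944)/1.03=8.4930; Δ=(21.7888−5.3944)/(51.4188−35.0244)=1.0000; B=V−Δ·S=-28.7670
Node (0,0) S=27.0000: V=(p*·8.4930+(1−p*)·-3.3870)/1.03=-0.9291; Δ=(8.4930−-3.3870)/(37.2600−25.3800)=1.0000; B=V−Δ·S=-27.9291
Check: Δ(0,0)·S0 + B(0,0) = -0.9291 = V0.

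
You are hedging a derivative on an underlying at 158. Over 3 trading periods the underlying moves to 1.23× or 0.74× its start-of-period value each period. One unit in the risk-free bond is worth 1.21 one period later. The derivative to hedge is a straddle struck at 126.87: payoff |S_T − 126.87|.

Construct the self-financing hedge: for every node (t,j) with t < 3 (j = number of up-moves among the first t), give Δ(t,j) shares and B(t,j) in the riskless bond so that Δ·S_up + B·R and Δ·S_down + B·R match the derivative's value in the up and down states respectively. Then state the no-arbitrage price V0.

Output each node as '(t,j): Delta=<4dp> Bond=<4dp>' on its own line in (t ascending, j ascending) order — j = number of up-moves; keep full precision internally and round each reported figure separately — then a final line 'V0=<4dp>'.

Risk-neutral probability p* = (R−d)/(u−d) = (1.21−0.74)/(1.23−0.74) = 0.9592.
At expiry t=3: V(3,0)=62.8446, V(3,1)=20.4494, V(3,2)=50.0183, V(3,3)=167.1470
  t=2,j=0: stock 86.5208 → up 106.4206 (V=20.4494), down 64.0254 (V=62.8446). Price 18.3304; hedge Δ=-1.0000, bond B=104.8512.
  t=2,j=1: stock 143.8116 → up 176.8883 (V=50.0183), down 106.4206 (V=20.4494). Price 40.3400; hedge Δ=0.4196, bond B=-20.0046.
  t=2,j=2: stock 239.0382 → up 294.0170 (V=167.1470), down 176.8883 (V=50.0183). Price 134.1870; hedge Δ=1.0000, bond B=-104.8512.
  t=1,j=0: stock 116.9200 → up 143.8116 (V=40.3400), down 86.5208 (V=18.3304). Price 32.5964; hedge Δ=0.3842, bond B=-12.3210.
  t=1,j=1: stock 194.3400 → up 239.0382 (V=134.1870), down 143.8116 (V=40.3400). Price 107.7326; hedge Δ=0.9855, bond B=-83.7918.
  t=0,j=0: stock 158.0000 → up 194.3400 (V=107.7326), down 116.9200 (V=32.5964). Price 86.5007; hedge Δ=0.9705, bond B=-66.8386.
Self-financing check: at every node Δ·S+B equals the discounted successor values.

(0,0): Delta=0.9705 Bond=-66.8386
(1,0): Delta=0.3842 Bond=-12.3210
(1,1): Delta=0.9855 Bond=-83.7918
(2,0): Delta=-1.0000 Bond=104.8512
(2,1): Delta=0.4196 Bond=-20.0046
(2,2): Delta=1.0000 Bond=-104.8512
V0=86.5007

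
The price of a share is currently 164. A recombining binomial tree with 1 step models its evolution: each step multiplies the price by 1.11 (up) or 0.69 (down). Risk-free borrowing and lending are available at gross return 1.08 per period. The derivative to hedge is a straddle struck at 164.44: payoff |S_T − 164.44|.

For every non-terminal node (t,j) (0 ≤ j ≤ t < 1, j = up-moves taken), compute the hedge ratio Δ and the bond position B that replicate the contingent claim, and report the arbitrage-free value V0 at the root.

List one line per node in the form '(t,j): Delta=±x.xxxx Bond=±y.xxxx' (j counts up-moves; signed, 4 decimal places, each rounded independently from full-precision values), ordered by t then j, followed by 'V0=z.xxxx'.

The replicating-portfolio and risk-neutral prices coincide; use p* = (1.08−0.69)/(1.11−0.69) = 0.9286 for the latter.
Terminal payoffs: V(1,0)=51.2800, V(1,1)=17.6000
(0,0): S=164.0000. Δ = (V_up−V_dn)/(S_up−S_dn) = (17.6000−51.2800)/(182.0400−113.1600) = -0.4890. V = [p*·17.6000 + (1−p*)·51.2800]/1.08 = 18.5238. B = V − Δ·S = 98.7143.
Self-financing check: at every node Δ·S+B equals the discounted successor values.

(0,0): Delta=-0.4890 Bond=98.7143
V0=18.5238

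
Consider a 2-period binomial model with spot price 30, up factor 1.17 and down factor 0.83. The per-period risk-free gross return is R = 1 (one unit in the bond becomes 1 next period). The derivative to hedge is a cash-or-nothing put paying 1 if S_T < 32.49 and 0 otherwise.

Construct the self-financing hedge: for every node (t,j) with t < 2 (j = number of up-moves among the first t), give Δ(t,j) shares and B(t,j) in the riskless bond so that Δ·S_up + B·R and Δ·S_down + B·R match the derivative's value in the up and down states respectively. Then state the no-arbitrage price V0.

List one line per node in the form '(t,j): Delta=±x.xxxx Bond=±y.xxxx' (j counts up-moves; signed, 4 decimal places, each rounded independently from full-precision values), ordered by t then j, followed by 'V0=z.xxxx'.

Risk-neutral probability p* = (R−d)/(u−d) = (1−0.83)/(1.17−0.83) = 0.5000.
Terminal payoffs: V(2,0)=1.0000, V(2,1)=1.0000, V(2,2)=0.0000
(1,0): S=24.9000. Δ = (V_up−V_dn)/(S_up−S_dn) = (1.0000−1.0000)/(29.1330−20.6670) = 0.0000. V = [p*·1.0000 + (1−p*)·1.0000]/1 = 1.0000. B = V − Δ·S = 1.0000.
(1,1): S=35.1000. Δ = (V_up−V_dn)/(S_up−S_dn) = (0.0000−1.0000)/(41.0670−29.1330) = -0.0838. V = [p*·0.0000 + (1−p*)·1.0000]/1 = 0.5000. B = V − Δ·S = 3.4412.
(0,0): S=30.0000. Δ = (V_up−V_dn)/(S_up−S_dn) = (0.5000−1.0000)/(35.1000−24.9000) = -0.0490. V = [p*·0.5000 + (1−p*)·1.0000]/1 = 0.7500. B = V − Δ·S = 2.2206.
Each (Δ,B) replicates both successor values, so the strategy is self-financing and V0 is arbitrage-free.

(0,0): Delta=-0.0490 Bond=2.2206
(1,0): Delta=0.0000 Bond=1.0000
(1,1): Delta=-0.0838 Bond=3.4412
V0=0.7500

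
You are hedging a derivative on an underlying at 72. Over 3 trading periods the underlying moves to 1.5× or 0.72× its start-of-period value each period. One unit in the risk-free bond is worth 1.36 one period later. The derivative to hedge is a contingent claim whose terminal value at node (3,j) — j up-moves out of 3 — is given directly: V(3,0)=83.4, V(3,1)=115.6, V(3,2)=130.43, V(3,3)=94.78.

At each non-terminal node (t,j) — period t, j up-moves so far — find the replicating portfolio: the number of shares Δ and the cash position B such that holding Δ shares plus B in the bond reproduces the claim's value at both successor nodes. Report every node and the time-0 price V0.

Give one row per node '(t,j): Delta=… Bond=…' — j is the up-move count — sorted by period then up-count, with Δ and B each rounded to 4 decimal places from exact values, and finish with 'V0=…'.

(0,0): Delta=-0.1790 Bond=56.3365
(1,0): Delta=0.3264 Bond=50.4182
(1,1): Delta=-0.2321 Bond=82.3488
(2,0): Delta=1.1060 Bond=39.4683
(2,1): Delta=0.2445 Bond=74.9344
(2,2): Delta=-0.2821 Bond=120.1012
V0=43.4469

Risk-neutral probability p* = (R−d)/(u−d) = (1.36−0.72)/(1.5−0.72) = 0.8205.
Terminal payoffs: V(3,0)=83.4000, V(3,1)=115.6000, V(3,2)=130.4300, V(3,3)=94.7800
Node (2,0) S=37.3248: V=(p*·115.6000+(1−p*)·83.4000)/1.36=80.7504; Δ=(115.6000−83.4000)/(55.9872−26.8739)=1.1060; B=V−Δ·S=39.4683
Node (2,1) S=77.7600: V=(p*·130.4300+(1−p*)·115.6000)/1.36=93.9472; Δ=(130.4300−115.6000)/(116.6400−55.9872)=0.2445; B=V−Δ·S=74.9344
Node (2,2) S=162.0000: V=(p*·94.7800+(1−p*)·130.4300)/1.36=74.3961; Δ=(94.7800−130.4300)/(243.0000−116.6400)=-0.2821; B=V−Δ·S=120.1012
Node (1,0) S=51.8400: V=(p*·93.9472+(1−p*)·80.7504)/1.36=67.3372; Δ=(93.9472−80.7504)/(77.7600−37.3248)=0.3264; B=V−Δ·S=50.4182
Node (1,1) S=108.0000: V=(p*·74.3961+(1−p*)·93.9472)/1.36=57.2833; Δ=(74.3961−93.9472)/(162.0000−77.7600)=-0.2321; B=V−Δ·S=82.3488
Node (0,0) S=72.0000: V=(p*·57.2833+(1−p*)·67.3372)/1.36=43.4469; Δ=(57.2833−67.3372)/(108.0000−51.8400)=-0.1790; B=V−Δ·S=56.3365
The time-0 hedge costs 43.4469, which is the no-arbitrage price.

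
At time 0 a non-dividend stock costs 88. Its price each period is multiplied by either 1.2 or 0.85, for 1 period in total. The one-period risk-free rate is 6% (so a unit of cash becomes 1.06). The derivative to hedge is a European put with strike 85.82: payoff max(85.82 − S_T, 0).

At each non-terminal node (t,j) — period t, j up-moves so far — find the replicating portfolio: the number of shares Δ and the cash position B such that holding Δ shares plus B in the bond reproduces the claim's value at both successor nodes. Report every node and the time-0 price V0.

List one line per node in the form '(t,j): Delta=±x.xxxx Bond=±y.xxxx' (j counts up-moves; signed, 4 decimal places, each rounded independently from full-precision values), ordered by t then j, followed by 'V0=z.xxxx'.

(0,0): Delta=-0.3578 Bond=35.6442
V0=4.1585

The replicating-portfolio and risk-neutral prices coincide; use p* = (1.06−0.85)/(1.2−0.85) = 0.6000 for the latter.
Payoff layer (t=1): V(1,0)=11.0200, V(1,1)=0.0000
(0,0): S=88.0000. Δ = (V_up−V_dn)/(S_up−S_dn) = (0.0000−11.0200)/(105.6000−74.8000) = -0.3578. V = [p*·0.0000 + (1−p*)·11.0200]/1.06 = 4.1585. B = V − Δ·S = 35.6442.
The time-0 hedge costs 4.1585, which is the no-arbitrage price.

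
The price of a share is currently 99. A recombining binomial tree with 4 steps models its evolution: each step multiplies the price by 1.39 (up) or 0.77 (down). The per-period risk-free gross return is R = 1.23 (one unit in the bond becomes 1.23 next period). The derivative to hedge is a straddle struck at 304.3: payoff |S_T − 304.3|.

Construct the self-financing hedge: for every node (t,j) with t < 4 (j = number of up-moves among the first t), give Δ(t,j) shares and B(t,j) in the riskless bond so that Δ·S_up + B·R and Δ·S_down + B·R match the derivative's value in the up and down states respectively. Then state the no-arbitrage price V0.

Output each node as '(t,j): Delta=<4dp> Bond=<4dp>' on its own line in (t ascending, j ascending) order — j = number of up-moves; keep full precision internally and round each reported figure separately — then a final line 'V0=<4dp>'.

(0,0): Delta=-0.5332 Bond=104.0206
(1,0): Delta=-1.0000 Bond=163.5259
(1,1): Delta=-0.4433 Bond=115.5695
(2,0): Delta=-1.0000 Bond=201.1369
(2,1): Delta=-1.0000 Bond=201.1369
(2,2): Delta=-0.3361 Bond=121.6335
(3,0): Delta=-1.0000 Bond=247.3984
(3,1): Delta=-1.0000 Bond=247.3984
(3,2): Delta=-1.0000 Bond=247.3984
(3,3): Delta=-0.2081 Bond=115.5956
V0=51.2291

The replicating-portfolio and risk-neutral prices coincide; use p* = (1.23−0.77)/(1.39−0.77) = 0.7419 for the latter.
Terminal values V(4,·): V(4,0)=269.4985, V(4,1)=241.4765, V(4,2)=190.8913, V(4,3)=99.5753, V(4,4)=65.2680
Node (3,0) S=45.1968: V=(p*·241.4765+(1−p*)·269.4985)/1.23=202.2016; Δ=(241.4765−269.4985)/(62.8235−34.8015)=-1.0000; B=V−Δ·S=247.3984
Node (3,1) S=81.5890: V=(p*·190.8913+(1−p*)·241.4765)/1.23=165.8094; Δ=(190.8913−241.4765)/(113.4087−62.8235)=-1.0000; B=V−Δ·S=247.3984
Node (3,2) S=147.2840: V=(p*·99.5753+(1−p*)·190.8913)/1.23=100.1144; Δ=(99.5753−190.8913)/(204.7247−113.4087)=-1.0000; B=V−Δ·S=247.3984
Node (3,3) S=265.8763: V=(p*·65.2680+(1−p*)·99.5753)/1.23=60.2614; Δ=(65.2680−99.5753)/(369.5680−204.7247)=-0.2081; B=V−Δ·S=115.5956
Node (2,0) S=58.6971: V=(p*·165.8094+(1−p*)·202.2016)/1.23=142.4398; Δ=(165.8094−202.2016)/(81.5890−45.1968)=-1.0000; B=V−Δ·S=201.1369
Node (2,1) S=105.9597: V=(p*·100.1144+(1−p*)·165.8094)/1.23=95.1772; Δ=(100.1144−165.8094)/(147.2840−81.5890)=-1.0000; B=V−Δ·S=201.1369
Node (2,2) S=191.2779: V=(p*·60.2614+(1−p*)·100.1144)/1.23=57.3545; Δ=(60.2614−100.1144)/(265.8763−147.2840)=-0.3361; B=V−Δ·S=121.6335
Node (1,0) S=76.2300: V=(p*·95.1772+(1−p*)·142.4398)/1.23=87.2959; Δ=(95.1772−142.4398)/(105.9597−58.6971)=-1.0000; B=V−Δ·S=163.5259
Node (1,1) S=137.6100: V=(p*·57.3545+(1−p*)·95.1772)/1.23=54.5652; Δ=(57.3545−95.1772)/(191.2779−105.9597)=-0.4433; B=V−Δ·S=115.5695
Node (0,0) S=99.0000: V=(p*·54.5652+(1−p*)·87.2959)/1.23=51.2291; Δ=(54.5652−87.2959)/(137.6100−76.2300)=-0.5332; B=V−Δ·S=104.0206
Root portfolio cost Δ·99+B reproduces V0=51.2291.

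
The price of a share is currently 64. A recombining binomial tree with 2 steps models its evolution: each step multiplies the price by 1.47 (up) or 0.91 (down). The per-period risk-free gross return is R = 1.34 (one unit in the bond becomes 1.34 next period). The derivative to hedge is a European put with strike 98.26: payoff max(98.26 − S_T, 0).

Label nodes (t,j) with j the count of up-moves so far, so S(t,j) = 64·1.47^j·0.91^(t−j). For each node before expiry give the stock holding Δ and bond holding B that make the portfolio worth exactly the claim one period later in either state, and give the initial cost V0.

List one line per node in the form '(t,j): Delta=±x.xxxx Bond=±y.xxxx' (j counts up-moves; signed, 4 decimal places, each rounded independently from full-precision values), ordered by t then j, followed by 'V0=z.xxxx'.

(0,0): Delta=-0.3599 Bond=26.9004
(1,0): Delta=-1.0000 Bond=73.3284
(1,1): Delta=-0.2401 Bond=24.7753
V0=3.8694

Under the risk-neutral measure, an up-move has probability p* = (R−d)/(u−d) = 0.7679 and values discount at R = 1.34.
Terminal values V(2,·): V(2,0)=45.2616, V(2,1)=12.6472, V(2,2)=0.0000
Node (1,0) S=58.2400: V=(p*·12.6472+(1−p*)·45.2616)/1.34=15.0884; Δ=(12.6472−45.2616)/(85.6128−52.9984)=-1.0000; B=V−Δ·S=73.3284
Node (1,1) S=94.0800: V=(p*·0.0000+(1−p*)·12.6472)/1.34=2.1910; Δ=(0.0000−12.6472)/(138.2976−85.6128)=-0.2401; B=V−Δ·S=24.7753
Node (0,0) S=64.0000: V=(p*·2.1910+(1−p*)·15.0884)/1.34=3.8694; Δ=(2.1910−15.0884)/(94.0800−58.2400)=-0.3599; B=V−Δ·S=26.9004
Root portfolio cost Δ·64+B reproduces V0=3.8694.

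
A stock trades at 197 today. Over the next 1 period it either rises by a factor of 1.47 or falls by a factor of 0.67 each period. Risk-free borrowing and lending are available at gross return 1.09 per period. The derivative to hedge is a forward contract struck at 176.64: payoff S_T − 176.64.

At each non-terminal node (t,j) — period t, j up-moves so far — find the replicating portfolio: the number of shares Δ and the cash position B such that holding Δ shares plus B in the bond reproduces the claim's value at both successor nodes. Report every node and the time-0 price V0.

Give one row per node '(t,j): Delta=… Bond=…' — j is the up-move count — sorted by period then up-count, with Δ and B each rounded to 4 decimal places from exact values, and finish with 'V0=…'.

(0,0): Delta=1.0000 Bond=-162.0550
V0=34.9450

No-arbitrage ⇒ martingale measure with p* = (R−d)/(u−d) = 0.5250.
At expiry t=1: V(1,0)=-44.6500, V(1,1)=112.9500
  t=0,j=0: stock 197.0000 → up 289.5900 (V=112.9500), down 131.9900 (V=-44.6500). Price 34.9450; hedge Δ=1.0000, bond B=-162.0550.
Root portfolio cost Δ·197+B reproduces V0=34.9450.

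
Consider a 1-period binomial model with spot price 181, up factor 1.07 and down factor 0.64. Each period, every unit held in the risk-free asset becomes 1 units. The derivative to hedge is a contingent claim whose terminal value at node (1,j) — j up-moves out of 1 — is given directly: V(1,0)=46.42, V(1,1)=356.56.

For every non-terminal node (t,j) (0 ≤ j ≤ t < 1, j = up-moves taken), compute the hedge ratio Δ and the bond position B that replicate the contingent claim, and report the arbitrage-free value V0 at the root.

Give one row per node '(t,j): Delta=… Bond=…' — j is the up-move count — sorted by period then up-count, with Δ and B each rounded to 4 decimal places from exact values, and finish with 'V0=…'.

No-arbitrage ⇒ martingale measure with p* = (R−d)/(u−d) = 0.8372.
Terminal payoffs: V(1,0)=46.4200, V(1,1)=356.5600
  t=0,j=0: stock 181.0000 → up 193.6700 (V=356.5600), down 115.8400 (V=46.4200). Price 306.0721; hedge Δ=3.9848, bond B=-415.1837.
Self-financing check: at every node Δ·S+B equals the discounted successor values.

(0,0): Delta=3.9848 Bond=-415.1837
V0=306.0721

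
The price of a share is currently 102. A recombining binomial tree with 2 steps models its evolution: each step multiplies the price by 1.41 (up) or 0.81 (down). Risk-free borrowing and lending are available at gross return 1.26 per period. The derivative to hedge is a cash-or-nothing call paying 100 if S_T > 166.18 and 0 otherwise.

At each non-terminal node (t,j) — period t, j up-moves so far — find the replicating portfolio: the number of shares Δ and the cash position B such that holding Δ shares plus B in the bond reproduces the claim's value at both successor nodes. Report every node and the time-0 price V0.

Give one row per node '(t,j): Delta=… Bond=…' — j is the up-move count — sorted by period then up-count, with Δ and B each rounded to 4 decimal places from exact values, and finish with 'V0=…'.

Since d<R<u, set p* = (R−d)/(u−d) = 0.7500; price each node as the discounted p*-expectation of its children.
Terminal values V(2,·): V(2,0)=0.0000, V(2,1)=0.0000, V(2,2)=100.0000
  t=1,j=0: stock 82.6200 → up 116.4942 (V=0.0000), down 66.9222 (V=0.0000). Price 0.0000; hedge Δ=0.0000, bond B=0.0000.
  t=1,j=1: stock 143.8200 → up 202.7862 (V=100.0000), down 116.4942 (V=0.0000). Price 59.5238; hedge Δ=1.1589, bond B=-107.1429.
  t=0,j=0: stock 102.0000 → up 143.8200 (V=59.5238), down 82.6200 (V=0.0000). Price 35.4308; hedge Δ=0.9726, bond B=-63.7755.
The time-0 hedge costs 35.4308, which is the no-arbitrage price.

(0,0): Delta=0.9726 Bond=-63.7755
(1,0): Delta=0.0000 Bond=0.0000
(1,1): Delta=1.1589 Bond=-107.1429
V0=35.4308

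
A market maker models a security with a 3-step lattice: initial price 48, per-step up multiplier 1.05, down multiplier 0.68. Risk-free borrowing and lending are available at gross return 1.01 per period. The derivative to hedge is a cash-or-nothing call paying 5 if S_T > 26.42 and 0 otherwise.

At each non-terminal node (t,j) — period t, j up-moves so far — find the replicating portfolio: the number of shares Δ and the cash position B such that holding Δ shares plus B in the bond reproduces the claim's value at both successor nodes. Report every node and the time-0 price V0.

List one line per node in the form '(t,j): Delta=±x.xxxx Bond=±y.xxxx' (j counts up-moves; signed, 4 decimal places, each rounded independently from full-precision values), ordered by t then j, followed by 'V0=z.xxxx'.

(0,0): Delta=0.0532 Bond=2.1404
(1,0): Delta=0.3656 Bond=-8.0343
(1,1): Delta=0.0287 Bond=3.3977
(2,0): Delta=0.0000 Bond=0.0000
(2,1): Delta=0.3943 Bond=-9.0982
(2,2): Delta=0.0000 Bond=4.9505
V0=4.6951

The replicating-portfolio and risk-neutral prices coincide; use p* = (1.01−0.68)/(1.05−0.68) = 0.8919 for the latter.
At expiry t=3: V(3,0)=0.0000, V(3,1)=0.0000, V(3,2)=5.0000, V(3,3)=5.0000
Node (2,0) S=22.1952: V=(p*·0.0000+(1−p*)·0.0000)/1.01=0.0000; Δ=(0.0000−0.0000)/(23.3050−15.0927)=0.0000; B=V−Δ·S=0.0000
Node (2,1) S=34.2720: V=(p*·5.0000+(1−p*)·0.0000)/1.01=4.4153; Δ=(5.0000−0.0000)/(35.9856−23.3050)=0.3943; B=V−Δ·S=-9.0982
Node (2,2) S=52.9200: V=(p*·5.0000+(1−p*)·5.0000)/1.01=4.9505; Δ=(5.0000−5.0000)/(55.5660−35.9856)=0.0000; B=V−Δ·S=4.9505
Node (1,0) S=32.6400: V=(p*·4.4153+(1−p*)·0.0000)/1.01=3.8990; Δ=(4.4153−0.0000)/(34.2720−22.1952)=0.3656; B=V−Δ·S=-8.0343
Node (1,1) S=50.4000: V=(p*·4.9505+(1−p*)·4.4153)/1.01=4.8442; Δ=(4.9505−4.4153)/(52.9200−34.2720)=0.0287; B=V−Δ·S=3.3977
Node (0,0) S=48.0000: V=(p*·4.8442+(1−p*)·3.8990)/1.01=4.6951; Δ=(4.8442−3.8990)/(50.4000−32.6400)=0.0532; B=V−Δ·S=2.1404
Root portfolio cost Δ·48+B reproduces V0=4.6951.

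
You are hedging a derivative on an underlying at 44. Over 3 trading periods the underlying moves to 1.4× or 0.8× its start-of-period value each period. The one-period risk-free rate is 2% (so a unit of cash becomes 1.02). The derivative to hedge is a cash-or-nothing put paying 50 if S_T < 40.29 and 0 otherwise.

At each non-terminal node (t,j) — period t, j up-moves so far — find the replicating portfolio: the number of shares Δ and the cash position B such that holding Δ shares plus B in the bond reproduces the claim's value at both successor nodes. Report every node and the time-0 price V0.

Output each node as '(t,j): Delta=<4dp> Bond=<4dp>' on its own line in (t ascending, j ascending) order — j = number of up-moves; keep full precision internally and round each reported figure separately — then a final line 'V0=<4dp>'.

(0,0): Delta=-0.8455 Bond=69.9587
(1,0): Delta=-0.8510 Bond=71.5537
(1,1): Delta=-0.8400 Bond=71.0197
(2,0): Delta=0.0000 Bond=49.0196
(2,1): Delta=-1.6910 Bond=114.3791
(2,2): Delta=0.0000 Bond=0.0000
V0=32.7579

Risk-neutral probability p* = (R−d)/(u−d) = (1.02−0.8)/(1.4−0.8) = 0.3667.
Payoff layer (t=3): V(3,0)=50.0000, V(3,1)=50.0000, V(3,2)=0.0000, V(3,3)=0.0000
Node (2,0) S=28.1600: V=(p*·50.0000+(1−p*)·50.0000)/1.02=49.0196; Δ=(50.0000−50.0000)/(39.4240−22.5280)=0.0000; B=V−Δ·S=49.0196
Node (2,1) S=49.2800: V=(p*·0.0000+(1−p*)·50.0000)/1.02=31.0458; Δ=(0.0000−50.0000)/(68.9920−39.4240)=-1.6910; B=V−Δ·S=114.3791
Node (2,2) S=86.2400: V=(p*·0.0000+(1−p*)·0.0000)/1.02=0.0000; Δ=(0.0000−0.0000)/(120.7360−68.9920)=0.0000; B=V−Δ·S=0.0000
Node (1,0) S=35.2000: V=(p*·31.0458+(1−p*)·49.0196)/1.02=41.5972; Δ=(31.0458−49.0196)/(49.2800−28.1600)=-0.8510; B=V−Δ·S=71.5537
Node (1,1) S=61.6000: V=(p*·0.0000+(1−p*)·31.0458)/1.02=19.2768; Δ=(0.0000−31.0458)/(86.2400−49.2800)=-0.8400; B=V−Δ·S=71.0197
Node (0,0) S=44.0000: V=(p*·19.2768+(1−p*)·41.5972)/1.02=32.7579; Δ=(19.2768−41.5972)/(61.6000−35.2000)=-0.8455; B=V−Δ·S=69.9587
Self-financing check: at every node Δ·S+B equals the discounted successor values.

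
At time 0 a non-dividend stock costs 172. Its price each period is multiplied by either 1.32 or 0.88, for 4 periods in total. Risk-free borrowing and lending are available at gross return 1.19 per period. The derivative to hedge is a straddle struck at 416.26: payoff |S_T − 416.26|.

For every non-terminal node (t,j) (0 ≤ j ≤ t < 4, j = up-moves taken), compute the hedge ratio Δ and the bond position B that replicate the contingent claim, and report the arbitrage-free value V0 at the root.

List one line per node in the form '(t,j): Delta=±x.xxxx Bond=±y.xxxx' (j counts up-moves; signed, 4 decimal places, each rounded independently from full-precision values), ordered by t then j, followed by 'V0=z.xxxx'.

(0,0): Delta=-0.4191 Bond=133.6840
(1,0): Delta=-1.0000 Bond=247.0153
(1,1): Delta=-0.2566 Bond=122.2095
(2,0): Delta=-1.0000 Bond=293.9482
(2,1): Delta=-1.0000 Bond=293.9482
(2,2): Delta=-0.0488 Bond=83.1473
(3,0): Delta=-1.0000 Bond=349.7983
(3,1): Delta=-1.0000 Bond=349.7983
(3,2): Delta=-1.0000 Bond=349.7983
(3,3): Delta=0.2171 Bond=-6.2512
V0=61.6059

Risk-neutral probability p* = (R−d)/(u−d) = (1.19−0.88)/(1.32−0.88) = 0.7045.
Terminal values V(4,·): V(4,0)=313.1124, V(4,1)=261.5386, V(4,2)=184.1779, V(4,3)=68.1368, V(4,4)=105.9247
  t=3,j=0: stock 117.2132 → up 154.7214 (V=261.5386), down 103.1476 (V=313.1124). Price 232.5851; hedge Δ=-1.0000, bond B=349.7983.
  t=3,j=1: stock 175.8198 → up 232.0821 (V=184.1779), down 154.7214 (V=261.5386). Price 173.9785; hedge Δ=-1.0000, bond B=349.7983.
  t=3,j=2: stock 263.7297 → up 348.1232 (V=68.1368), down 232.0821 (V=184.1779). Price 86.0687; hedge Δ=-1.0000, bond B=349.7983.
  t=3,j=3: stock 395.5945 → up 522.1847 (V=105.9247), down 348.1232 (V=68.1368). Price 79.6304; hedge Δ=0.2171, bond B=-6.2512.
  t=2,j=0: stock 133.1968 → up 175.8198 (V=173.9785), down 117.2132 (V=232.5851). Price 160.7514; hedge Δ=-1.0000, bond B=293.9482.
  t=2,j=1: stock 199.7952 → up 263.7297 (V=86.0687), down 175.8198 (V=173.9785). Price 94.1530; hedge Δ=-1.0000, bond B=293.9482.
  t=2,j=2: stock 299.6928 → up 395.5945 (V=79.6304), down 263.7297 (V=86.0687). Price 68.5148; hedge Δ=-0.0488, bond B=83.1473.
  t=1,j=0: stock 151.3600 → up 199.7952 (V=94.1530), down 133.1968 (V=160.7514). Price 95.6553; hedge Δ=-1.0000, bond B=247.0153.
  t=1,j=1: stock 227.0400 → up 299.6928 (V=68.5148), down 199.7952 (V=94.1530). Price 63.9409; hedge Δ=-0.2566, bond B=122.2095.
  t=0,j=0: stock 172.0000 → up 227.0400 (V=63.9409), down 151.3600 (V=95.6553). Price 61.6059; hedge Δ=-0.4191, bond B=133.6840.
Each (Δ,B) replicates both successor values, so the strategy is self-financing and V0 is arbitrage-free.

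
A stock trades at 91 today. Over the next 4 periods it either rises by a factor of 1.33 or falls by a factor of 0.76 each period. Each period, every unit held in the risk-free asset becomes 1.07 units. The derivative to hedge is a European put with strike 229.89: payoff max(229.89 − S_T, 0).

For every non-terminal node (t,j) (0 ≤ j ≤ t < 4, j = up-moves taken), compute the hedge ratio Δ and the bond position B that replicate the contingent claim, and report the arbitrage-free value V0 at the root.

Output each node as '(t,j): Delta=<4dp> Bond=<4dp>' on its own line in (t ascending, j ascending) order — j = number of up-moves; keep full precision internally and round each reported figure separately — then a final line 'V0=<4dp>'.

Risk-neutral probability p* = (R−d)/(u−d) = (1.07−0.76)/(1.33−0.76) = 0.5439.
Payoff layer (t=4): V(4,0)=199.5304, V(4,1)=176.7607, V(4,2)=136.9138, V(4,3)=67.1816, V(4,4)=0.0000
Node (3,0) S=39.9468: V=(p*·176.7607+(1−p*)·199.5304)/1.07=174.9037; Δ=(176.7607−199.5304)/(53.1293−30.3596)=-1.0000; B=V−Δ·S=214.8505
Node (3,1) S=69.9069: V=(p*·136.9138+(1−p*)·176.7607)/1.07=144.9435; Δ=(136.9138−176.7607)/(92.9762−53.1293)=-1.0000; B=V−Δ·S=214.8505
Node (3,2) S=122.3371: V=(p*·67.1816+(1−p*)·136.9138)/1.07=92.5133; Δ=(67.1816−136.9138)/(162.7084−92.9762)=-1.0000; B=V−Δ·S=214.8505
Node (3,3) S=214.0900: V=(p*·0.0000+(1−p*)·67.1816)/1.07=28.6395; Δ=(0.0000−67.1816)/(284.7397−162.7084)=-0.5505; B=V−Δ·S=146.5020
Node (2,0) S=52.5616: V=(p*·144.9435+(1−p*)·174.9037)/1.07=148.2332; Δ=(144.9435−174.9037)/(69.9069−39.9468)=-1.0000; B=V−Δ·S=200.7948
Node (2,1) S=91.9828: V=(p*·92.5133+(1−p*)·144.9435)/1.07=108.8120; Δ=(92.5133−144.9435)/(122.3371−69.9069)=-1.0000; B=V−Δ·S=200.7948
Node (2,2) S=160.9699: V=(p*·28.6395+(1−p*)·92.5133)/1.07=53.9953; Δ=(28.6395−92.5133)/(214.0900−122.3371)=-0.6962; B=V−Δ·S=166.0547
Node (1,0) S=69.1600: V=(p*·108.8120+(1−p*)·148.2332)/1.07=118.4987; Δ=(108.8120−148.2332)/(91.9828−52.5616)=-1.0000; B=V−Δ·S=187.6587
Node (1,1) S=121.0300: V=(p*·53.9953+(1−p*)·108.8120)/1.07=73.8312; Δ=(53.9953−108.8120)/(160.9699−91.9828)=-0.7946; B=V−Δ·S=170.0010
Node (0,0) S=91.0000: V=(p*·73.8312+(1−p*)·118.4987)/1.07=88.0429; Δ=(73.8312−118.4987)/(121.0300−69.1600)=-0.8611; B=V−Δ·S=166.4069
Each (Δ,B) replicates both successor values, so the strategy is self-financing and V0 is arbitrage-free.

(0,0): Delta=-0.8611 Bond=166.4069
(1,0): Delta=-1.0000 Bond=187.6587
(1,1): Delta=-0.7946 Bond=170.0010
(2,0): Delta=-1.0000 Bond=200.7948
(2,1): Delta=-1.0000 Bond=200.7948
(2,2): Delta=-0.6962 Bond=166.0547
(3,0): Delta=-1.0000 Bond=214.8505
(3,1): Delta=-1.0000 Bond=214.8505
(3,2): Delta=-1.0000 Bond=214.8505
(3,3): Delta=-0.5505 Bond=146.5020
V0=88.0429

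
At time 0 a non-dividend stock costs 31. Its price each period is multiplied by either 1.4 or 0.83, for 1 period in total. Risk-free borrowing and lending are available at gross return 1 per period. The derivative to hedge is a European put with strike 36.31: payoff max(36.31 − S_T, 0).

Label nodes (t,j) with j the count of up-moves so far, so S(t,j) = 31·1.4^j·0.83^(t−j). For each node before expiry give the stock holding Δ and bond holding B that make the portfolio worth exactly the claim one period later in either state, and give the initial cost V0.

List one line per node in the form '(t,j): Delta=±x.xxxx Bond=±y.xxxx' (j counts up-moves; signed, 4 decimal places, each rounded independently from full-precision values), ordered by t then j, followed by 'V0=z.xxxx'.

Under the risk-neutral measure, an up-move has probability p* = (R−d)/(u−d) = 0.2982 and values discount at R = 1.
Payoff layer (t=1): V(1,0)=10.5800, V(1,1)=0.0000
(0,0): S=31.0000. Δ = (V_up−V_dn)/(S_up−S_dn) = (0.0000−10.5800)/(43.4000−25.7300) = -0.5988. V = [p*·0.0000 + (1−p*)·10.5800]/1 = 7.4246. B = V − Δ·S = 25.9860.
Each (Δ,B) replicates both successor values, so the strategy is self-financing and V0 is arbitrage-free.

(0,0): Delta=-0.5988 Bond=25.9860
V0=7.4246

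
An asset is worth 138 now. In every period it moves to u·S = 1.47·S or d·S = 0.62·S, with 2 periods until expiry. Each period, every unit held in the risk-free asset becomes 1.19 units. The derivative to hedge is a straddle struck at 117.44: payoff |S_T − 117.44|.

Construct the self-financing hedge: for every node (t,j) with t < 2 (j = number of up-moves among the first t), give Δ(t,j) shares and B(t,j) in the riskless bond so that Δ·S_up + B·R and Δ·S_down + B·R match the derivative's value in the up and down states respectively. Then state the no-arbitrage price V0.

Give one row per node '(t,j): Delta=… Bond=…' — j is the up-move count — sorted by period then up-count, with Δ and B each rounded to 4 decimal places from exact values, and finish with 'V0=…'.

Since d<R<u, set p* = (R−d)/(u−d) = 0.6706; price each node as the discounted p*-expectation of its children.
Terminal payoffs: V(2,0)=64.3928, V(2,1)=8.3332, V(2,2)=180.7642
Node (1,0) S=85.5600: V=(p*·8.3332+(1−p*)·64.3928)/1.19=22.5209; Δ=(8.3332−64.3928)/(125.7732−53.0472)=-0.7708; B=V−Δ·S=88.4734
Node (1,1) S=202.8600: V=(p*·180.7642+(1−p*)·8.3332)/1.19=104.1709; Δ=(180.7642−8.3332)/(298.2042−125.7732)=1.0000; B=V−Δ·S=-98.6891
Node (0,0) S=138.0000: V=(p*·104.1709+(1−p*)·22.5209)/1.19=64.9365; Δ=(104.1709−22.5209)/(202.8600−85.5600)=0.6961; B=V−Δ·S=-31.1223
The time-0 hedge costs 64.9365, which is the no-arbitrage price.

(0,0): Delta=0.6961 Bond=-31.1223
(1,0): Delta=-0.7708 Bond=88.4734
(1,1): Delta=1.0000 Bond=-98.6891
V0=64.9365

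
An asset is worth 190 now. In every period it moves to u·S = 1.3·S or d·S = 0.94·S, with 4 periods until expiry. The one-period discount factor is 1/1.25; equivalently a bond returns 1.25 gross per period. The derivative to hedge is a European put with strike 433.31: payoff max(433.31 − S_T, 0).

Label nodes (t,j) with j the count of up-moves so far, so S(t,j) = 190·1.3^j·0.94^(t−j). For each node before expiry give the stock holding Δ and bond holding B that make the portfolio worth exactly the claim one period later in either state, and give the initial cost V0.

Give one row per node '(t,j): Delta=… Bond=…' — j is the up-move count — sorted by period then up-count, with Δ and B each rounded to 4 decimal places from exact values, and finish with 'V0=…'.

The replicating-portfolio and risk-neutral prices coincide; use p* = (1.25−0.94)/(1.3−0.94) = 0.8611 for the latter.
Payoff layer (t=4): V(4,0)=284.9677, V(4,1)=228.1558, V(4,2)=149.5860, V(4,3)=40.9258, V(4,4)=0.0000
Node (3,0) S=157.8110: V=(p*·228.1558+(1−p*)·284.9677)/1.25=188.8370; Δ=(228.1558−284.9677)/(205.1542−148.3423)=-1.0000; B=V−Δ·S=346.6480
Node (3,1) S=218.2492: V=(p*·149.5860+(1−p*)·228.1558)/1.25=128.3988; Δ=(149.5860−228.1558)/(283.7240−205.1542)=-1.0000; B=V−Δ·S=346.6480
Node (3,2) S=301.8340: V=(p*·40.9258+(1−p*)·149.5860)/1.25=44.8140; Δ=(40.9258−149.5860)/(392.3842−283.7240)=-1.0000; B=V−Δ·S=346.6480
Node (3,3) S=417.4300: V=(p*·0.0000+(1−p*)·40.9258)/1.25=4.5473; Δ=(0.0000−40.9258)/(542.6590−392.3842)=-0.2723; B=V−Δ·S=118.2301
Node (2,0) S=167.8840: V=(p*·128.3988+(1−p*)·188.8370)/1.25=109.4344; Δ=(128.3988−188.8370)/(218.2492−157.8110)=-1.0000; B=V−Δ·S=277.3184
Node (2,1) S=232.1800: V=(p*·44.8140+(1−p*)·128.3988)/1.25=45.1384; Δ=(44.8140−128.3988)/(301.8340−218.2492)=-1.0000; B=V−Δ·S=277.3184
Node (2,2) S=321.1000: V=(p*·4.5473+(1−p*)·44.8140)/1.25=8.1119; Δ=(4.5473−44.8140)/(417.4300−301.8340)=-0.3483; B=V−Δ·S=119.9638
Node (1,0) S=178.6000: V=(p*·45.1384+(1−p*)·109.4344)/1.25=43.2547; Δ=(45.1384−109.4344)/(232.1800−167.8840)=-1.0000; B=V−Δ·S=221.8547
Node (1,1) S=247.0000: V=(p*·8.1119+(1−p*)·45.1384)/1.25=10.6036; Δ=(8.1119−45.1384)/(321.1000−232.1800)=-0.4164; B=V−Δ·S=113.4549
Node (0,0) S=190.0000: V=(p*·10.6036+(1−p*)·43.2547)/1.25=12.1108; Δ=(10.6036−43.2547)/(247.0000−178.6000)=-0.4774; B=V−Δ·S=102.8084
Root portfolio cost Δ·190+B reproduces V0=12.1108.

(0,0): Delta=-0.4774 Bond=102.8084
(1,0): Delta=-1.0000 Bond=221.8547
(1,1): Delta=-0.4164 Bond=113.4549
(2,0): Delta=-1.0000 Bond=277.3184
(2,1): Delta=-1.0000 Bond=277.3184
(2,2): Delta=-0.3483 Bond=119.9638
(3,0): Delta=-1.0000 Bond=346.6480
(3,1): Delta=-1.0000 Bond=346.6480
(3,2): Delta=-1.0000 Bond=346.6480
(3,3): Delta=-0.2723 Bond=118.2301
V0=12.1108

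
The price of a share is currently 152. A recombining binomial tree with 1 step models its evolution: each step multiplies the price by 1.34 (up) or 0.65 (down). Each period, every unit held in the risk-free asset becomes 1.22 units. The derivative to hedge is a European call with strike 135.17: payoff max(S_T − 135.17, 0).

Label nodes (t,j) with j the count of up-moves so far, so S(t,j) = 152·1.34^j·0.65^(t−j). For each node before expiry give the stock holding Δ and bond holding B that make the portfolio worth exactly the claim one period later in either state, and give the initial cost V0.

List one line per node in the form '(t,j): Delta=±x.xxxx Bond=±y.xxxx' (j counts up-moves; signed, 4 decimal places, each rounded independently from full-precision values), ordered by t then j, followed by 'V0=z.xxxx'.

No-arbitrage ⇒ martingale measure with p* = (R−d)/(u−d) = 0.8261.
Payoff layer (t=1): V(1,0)=0.0000, V(1,1)=68.5100
Node (0,0) S=152.0000: V=(p*·68.5100+(1−p*)·0.0000)/1.22=46.3895; Δ=(68.5100−0.0000)/(203.6800−98.8000)=0.6532; B=V−Δ·S=-52.9003
Root portfolio cost Δ·152+B reproduces V0=46.3895.

(0,0): Delta=0.6532 Bond=-52.9003
V0=46.3895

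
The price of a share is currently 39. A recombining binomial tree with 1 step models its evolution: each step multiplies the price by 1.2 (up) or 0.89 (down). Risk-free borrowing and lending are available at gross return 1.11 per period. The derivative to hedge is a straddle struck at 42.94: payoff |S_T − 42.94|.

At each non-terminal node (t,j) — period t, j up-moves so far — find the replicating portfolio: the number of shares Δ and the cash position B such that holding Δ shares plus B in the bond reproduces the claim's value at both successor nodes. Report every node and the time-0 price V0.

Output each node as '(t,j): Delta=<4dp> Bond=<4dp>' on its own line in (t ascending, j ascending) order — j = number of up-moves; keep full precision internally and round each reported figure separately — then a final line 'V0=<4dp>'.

(0,0): Delta=-0.3615 Bond=18.7172
V0=4.6205

Under the risk-neutral measure, an up-move has probability p* = (R−d)/(u−d) = 0.7097 and values discount at R = 1.11.
Payoff layer (t=1): V(1,0)=8.2300, V(1,1)=3.8600
  t=0,j=0: stock 39.0000 → up 46.8000 (V=3.8600), down 34.7100 (V=8.2300). Price 4.6205; hedge Δ=-0.3615, bond B=18.7172.
Root portfolio cost Δ·39+B reproduces V0=4.6205.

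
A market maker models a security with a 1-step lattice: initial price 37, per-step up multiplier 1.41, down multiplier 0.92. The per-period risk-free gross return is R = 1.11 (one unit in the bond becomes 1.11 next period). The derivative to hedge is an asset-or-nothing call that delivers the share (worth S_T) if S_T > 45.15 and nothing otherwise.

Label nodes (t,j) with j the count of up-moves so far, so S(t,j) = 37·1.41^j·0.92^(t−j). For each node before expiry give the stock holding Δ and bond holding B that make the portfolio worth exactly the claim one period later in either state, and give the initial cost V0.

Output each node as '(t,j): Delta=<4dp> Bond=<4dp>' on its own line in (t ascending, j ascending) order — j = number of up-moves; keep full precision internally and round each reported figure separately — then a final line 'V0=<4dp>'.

(0,0): Delta=2.8776 Bond=-88.2449
V0=18.2245

The replicating-portfolio and risk-neutral prices coincide; use p* = (1.11−0.92)/(1.41−0.92) = 0.3878 for the latter.
Terminal payoffs: V(1,0)=0.0000, V(1,1)=52.1700
  t=0,j=0: stock 37.0000 → up 52.1700 (V=52.1700), down 34.0400 (V=0.0000). Price 18.2245; hedge Δ=2.8776, bond B=-88.2449.
The time-0 hedge costs 18.2245, which is the no-arbitrage price.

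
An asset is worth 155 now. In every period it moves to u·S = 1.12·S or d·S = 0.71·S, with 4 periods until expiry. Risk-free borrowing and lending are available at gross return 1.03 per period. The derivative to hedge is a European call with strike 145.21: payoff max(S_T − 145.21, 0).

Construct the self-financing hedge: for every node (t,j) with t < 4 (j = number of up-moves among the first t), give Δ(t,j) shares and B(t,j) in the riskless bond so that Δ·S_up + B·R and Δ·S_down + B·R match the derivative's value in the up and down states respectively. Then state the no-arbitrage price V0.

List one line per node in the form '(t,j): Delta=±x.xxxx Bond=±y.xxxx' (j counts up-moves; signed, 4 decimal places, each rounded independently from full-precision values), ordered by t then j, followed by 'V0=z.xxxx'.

Since d<R<u, set p* = (R−d)/(u−d) = 0.7805; price each node as the discounted p*-expectation of its children.
Terminal values V(4,·): V(4,0)=0.0000, V(4,1)=0.0000, V(4,2)=0.0000, V(4,3)=9.4023, V(4,4)=98.6855
  t=3,j=0: stock 55.4762 → up 62.1333 (V=0.0000), down 39.3881 (V=0.0000). Price 0.0000; hedge Δ=0.0000, bond B=0.0000.
  t=3,j=1: stock 87.5118 → up 98.0132 (V=0.0000), down 62.1333 (V=0.0000). Price 0.0000; hedge Δ=0.0000, bond B=0.0000.
  t=3,j=2: stock 138.0467 → up 154.6123 (V=9.4023), down 98.0132 (V=0.0000). Price 7.1247; hedge Δ=0.1661, bond B=-15.8078.
  t=3,j=3: stock 217.7638 → up 243.8955 (V=98.6855), down 154.6123 (V=9.4023). Price 76.7833; hedge Δ=1.0000, bond B=-140.9806.
  t=2,j=0: stock 78.1355 → up 87.5118 (V=0.0000), down 55.4762 (V=0.0000). Price 0.0000; hedge Δ=0.0000, bond B=0.0000.
  t=2,j=1: stock 123.2560 → up 138.0467 (V=7.1247), down 87.5118 (V=0.0000). Price 5.3987; hedge Δ=0.1410, bond B=-11.9785.
  t=2,j=2: stock 194.4320 → up 217.7638 (V=76.7833), down 138.0467 (V=7.1247). Price 59.7013; hedge Δ=0.8738, bond B=-110.1977.
  t=1,j=0: stock 110.0500 → up 123.2560 (V=5.3987), down 78.1355 (V=0.0000). Price 4.0909; hedge Δ=0.1197, bond B=-9.0768.
  t=1,j=1: stock 173.6000 → up 194.4320 (V=59.7013), down 123.2560 (V=5.3987). Price 46.3895; hedge Δ=0.7629, bond B=-86.0557.
  t=0,j=0: stock 155.0000 → up 173.6000 (V=46.3895), down 110.0500 (V=4.0909). Price 36.0238; hedge Δ=0.6656, bond B=-67.1436.
The time-0 hedge costs 36.0238, which is the no-arbitrage price.

(0,0): Delta=0.6656 Bond=-67.1436
(1,0): Delta=0.1197 Bond=-9.0768
(1,1): Delta=0.7629 Bond=-86.0557
(2,0): Delta=0.0000 Bond=0.0000
(2,1): Delta=0.1410 Bond=-11.9785
(2,2): Delta=0.8738 Bond=-110.1977
(3,0): Delta=0.0000 Bond=0.0000
(3,1): Delta=0.0000 Bond=0.0000
(3,2): Delta=0.1661 Bond=-15.8078
(3,3): Delta=1.0000 Bond=-140.9806
V0=36.0238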